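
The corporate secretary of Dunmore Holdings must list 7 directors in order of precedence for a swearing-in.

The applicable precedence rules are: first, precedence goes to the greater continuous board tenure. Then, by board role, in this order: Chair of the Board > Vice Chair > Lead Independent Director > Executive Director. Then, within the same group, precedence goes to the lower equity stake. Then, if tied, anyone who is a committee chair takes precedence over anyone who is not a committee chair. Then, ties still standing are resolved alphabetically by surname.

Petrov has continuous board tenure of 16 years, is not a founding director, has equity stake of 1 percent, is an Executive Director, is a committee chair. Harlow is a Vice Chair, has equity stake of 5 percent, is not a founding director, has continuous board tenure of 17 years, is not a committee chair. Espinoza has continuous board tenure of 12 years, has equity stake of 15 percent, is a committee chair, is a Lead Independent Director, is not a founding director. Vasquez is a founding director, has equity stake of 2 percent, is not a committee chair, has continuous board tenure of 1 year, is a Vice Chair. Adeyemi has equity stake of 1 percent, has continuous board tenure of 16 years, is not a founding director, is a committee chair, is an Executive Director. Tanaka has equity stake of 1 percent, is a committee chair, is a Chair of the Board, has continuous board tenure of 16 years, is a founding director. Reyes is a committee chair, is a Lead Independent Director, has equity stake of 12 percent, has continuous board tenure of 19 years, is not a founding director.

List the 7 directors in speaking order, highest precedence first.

By continuous board tenure (higher first): Reyes (19 years); then Harlow (17 years); then Tanaka, Adeyemi and Petrov (each 16 years); then Espinoza (12 years); then Vasquez (1 year).
Among Tanaka, Adeyemi and Petrov, by board role: Tanaka (Chair of the Board) before Adeyemi and Petrov (Executive Director).
Adeyemi and Petrov both have equity stake 1 percent, so the next rule applies.
Adeyemi and Petrov are each a committee chair, so the next rule applies.
Among Adeyemi and Petrov, alphabetically by surname: Adeyemi before Petrov.
Full order: Reyes, Harlow, Tanaka, Adeyemi, Petrov, Espinoza, Vasquez.

Reyes, Harlow, Tanaka, Adeyemi, Petrov, Espinoza, Vasquez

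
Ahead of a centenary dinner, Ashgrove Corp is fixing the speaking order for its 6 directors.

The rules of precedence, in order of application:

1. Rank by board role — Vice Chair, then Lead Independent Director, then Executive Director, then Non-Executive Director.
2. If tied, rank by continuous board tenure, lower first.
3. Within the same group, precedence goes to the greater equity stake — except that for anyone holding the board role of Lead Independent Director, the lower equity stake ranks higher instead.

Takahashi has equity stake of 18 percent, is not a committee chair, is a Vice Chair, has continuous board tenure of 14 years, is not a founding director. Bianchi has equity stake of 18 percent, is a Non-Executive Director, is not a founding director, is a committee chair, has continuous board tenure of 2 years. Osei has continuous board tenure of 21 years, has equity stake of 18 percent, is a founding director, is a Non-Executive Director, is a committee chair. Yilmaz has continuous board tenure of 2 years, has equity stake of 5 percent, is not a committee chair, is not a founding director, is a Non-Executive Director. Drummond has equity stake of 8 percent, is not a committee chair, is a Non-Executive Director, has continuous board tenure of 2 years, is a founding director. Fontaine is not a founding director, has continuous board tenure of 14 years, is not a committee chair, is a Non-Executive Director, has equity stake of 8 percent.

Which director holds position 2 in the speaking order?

Bianchi

By board role: Takahashi (Vice Chair); then Bianchi, Drummond, Yilmaz, Fontaine and Osei (Non-Executive Director).
Among Bianchi, Drummond, Yilmaz, Fontaine and Osei, by continuous board tenure (lower first): Bianchi, Drummond and Yilmaz (2 years) before Fontaine (14 years) before Osei (21 years).
Among Bianchi, Drummond and Yilmaz, by equity stake (higher first): Bianchi (18 percent) before Drummond (8 percent) before Yilmaz (5 percent).
Order: Takahashi, Bianchi, Drummond, Yilmaz, Fontaine, Osei.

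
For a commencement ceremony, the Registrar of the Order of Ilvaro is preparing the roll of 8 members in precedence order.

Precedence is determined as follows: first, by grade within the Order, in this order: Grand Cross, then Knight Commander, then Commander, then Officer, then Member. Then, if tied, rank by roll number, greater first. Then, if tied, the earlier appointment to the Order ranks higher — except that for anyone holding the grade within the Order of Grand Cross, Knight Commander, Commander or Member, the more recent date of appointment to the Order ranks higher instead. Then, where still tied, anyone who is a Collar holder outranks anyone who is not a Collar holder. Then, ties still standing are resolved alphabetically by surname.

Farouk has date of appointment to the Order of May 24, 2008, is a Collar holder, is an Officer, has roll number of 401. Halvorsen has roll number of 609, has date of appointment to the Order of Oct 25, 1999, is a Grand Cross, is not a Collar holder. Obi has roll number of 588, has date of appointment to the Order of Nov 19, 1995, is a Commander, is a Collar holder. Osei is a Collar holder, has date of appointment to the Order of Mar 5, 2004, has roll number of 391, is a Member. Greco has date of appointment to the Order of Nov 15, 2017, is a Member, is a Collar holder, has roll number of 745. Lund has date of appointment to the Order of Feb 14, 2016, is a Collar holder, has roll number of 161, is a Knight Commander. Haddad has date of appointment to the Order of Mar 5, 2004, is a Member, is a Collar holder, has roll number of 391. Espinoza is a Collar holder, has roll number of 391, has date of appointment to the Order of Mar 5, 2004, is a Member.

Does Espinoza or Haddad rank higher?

By grade within the Order: Halvorsen (Grand Cross); then Lund (Knight Commander); then Obi (Commander); then Farouk (Officer); then Greco, Espinoza, Haddad and Osei (Member).
Among Greco, Espinoza, Haddad and Osei, by roll number (higher first): Greco (745) before Espinoza, Haddad and Osei (391).
Espinoza, Haddad and Osei all have date of appointment to the Order Mar 5, 2004, so the next rule applies.
Espinoza, Haddad and Osei are each a Collar holder, so the next rule applies.
Among Espinoza, Haddad and Osei, alphabetically by surname: Espinoza before Haddad before Osei.
So Espinoza takes precedence.

Espinoza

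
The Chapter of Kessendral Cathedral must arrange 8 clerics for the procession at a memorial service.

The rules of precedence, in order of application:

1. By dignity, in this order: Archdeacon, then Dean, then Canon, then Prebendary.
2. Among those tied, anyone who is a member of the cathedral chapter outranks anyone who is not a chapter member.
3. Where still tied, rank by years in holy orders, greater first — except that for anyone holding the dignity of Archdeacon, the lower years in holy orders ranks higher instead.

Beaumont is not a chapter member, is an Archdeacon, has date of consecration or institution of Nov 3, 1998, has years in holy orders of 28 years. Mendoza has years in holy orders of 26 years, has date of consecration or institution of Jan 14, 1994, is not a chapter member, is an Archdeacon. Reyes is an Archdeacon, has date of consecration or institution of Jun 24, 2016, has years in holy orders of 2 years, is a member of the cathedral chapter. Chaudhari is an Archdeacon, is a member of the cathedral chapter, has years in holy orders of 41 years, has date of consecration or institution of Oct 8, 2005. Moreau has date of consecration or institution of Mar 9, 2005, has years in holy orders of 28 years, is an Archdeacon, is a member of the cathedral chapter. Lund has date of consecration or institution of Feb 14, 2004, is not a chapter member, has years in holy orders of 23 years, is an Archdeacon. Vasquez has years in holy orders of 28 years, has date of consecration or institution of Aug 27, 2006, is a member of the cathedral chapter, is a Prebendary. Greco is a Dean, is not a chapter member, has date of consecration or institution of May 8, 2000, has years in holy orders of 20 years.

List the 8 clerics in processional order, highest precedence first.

By dignity: Reyes, Moreau, Chaudhari, Lund, Mendoza and Beaumont (Archdeacon); then Greco (Dean); then Vasquez (Prebendary).
Among Reyes, Moreau, Chaudhari, Lund, Mendoza and Beaumont, a member of the cathedral chapter before not a chapter member: Reyes, Moreau and Chaudhari (a member of the cathedral chapter) before Lund, Mendoza and Beaumont (not a chapter member).
Among Reyes, Moreau and Chaudhari, by years in holy orders (lower first) (reversed rule for this group): Reyes (2 years) before Moreau (28 years) before Chaudhari (41 years).
Among Lund, Mendoza and Beaumont, by years in holy orders (lower first) (reversed rule for this group): Lund (23 years) before Mendoza (26 years) before Beaumont (28 years).
Full order: Reyes, Moreau, Chaudhari, Lund, Mendoza, Beaumont, Greco, Vasquez.

Reyes, Moreau, Chaudhari, Lund, Mendoza, Beaumont, Greco, Vasquez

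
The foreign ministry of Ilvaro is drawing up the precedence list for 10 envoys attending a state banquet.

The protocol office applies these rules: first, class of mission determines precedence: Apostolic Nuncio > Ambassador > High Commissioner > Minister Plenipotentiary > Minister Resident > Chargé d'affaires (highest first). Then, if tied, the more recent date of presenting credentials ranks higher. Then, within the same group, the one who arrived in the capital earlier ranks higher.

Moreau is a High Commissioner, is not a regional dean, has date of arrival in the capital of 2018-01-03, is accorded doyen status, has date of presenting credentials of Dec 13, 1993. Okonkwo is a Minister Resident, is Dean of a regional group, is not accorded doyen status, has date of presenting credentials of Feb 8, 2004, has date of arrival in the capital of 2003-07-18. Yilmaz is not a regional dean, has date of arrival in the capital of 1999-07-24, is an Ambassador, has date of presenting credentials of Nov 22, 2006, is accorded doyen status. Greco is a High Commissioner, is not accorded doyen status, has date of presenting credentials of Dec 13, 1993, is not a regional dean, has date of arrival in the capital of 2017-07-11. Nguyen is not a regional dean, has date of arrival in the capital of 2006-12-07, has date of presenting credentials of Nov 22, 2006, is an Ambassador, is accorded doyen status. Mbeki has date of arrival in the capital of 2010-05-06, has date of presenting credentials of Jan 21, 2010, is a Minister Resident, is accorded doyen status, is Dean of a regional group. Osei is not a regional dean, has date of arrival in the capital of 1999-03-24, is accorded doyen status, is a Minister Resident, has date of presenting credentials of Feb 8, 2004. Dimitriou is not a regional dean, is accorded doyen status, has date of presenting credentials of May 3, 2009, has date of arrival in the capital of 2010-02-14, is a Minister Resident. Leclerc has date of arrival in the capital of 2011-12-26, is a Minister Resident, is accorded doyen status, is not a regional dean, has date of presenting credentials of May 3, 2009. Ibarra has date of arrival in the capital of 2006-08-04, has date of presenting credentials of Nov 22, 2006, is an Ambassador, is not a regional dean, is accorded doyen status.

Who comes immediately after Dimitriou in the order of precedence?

Leclerc

By class of mission: Yilmaz, Ibarra and Nguyen (Ambassador); then Greco and Moreau (High Commissioner); then Mbeki, Dimitriou, Leclerc, Osei and Okonkwo (Minister Resident).
Yilmaz, Ibarra and Nguyen all have date of presenting credentials Nov 22, 2006, so the next rule applies.
Among Yilmaz, Ibarra and Nguyen, by date of arrival in the capital (earlier first): Yilmaz (1999-07-24) before Ibarra (2006-08-04) before Nguyen (2006-12-07).
Greco and Moreau both have date of presenting credentials Dec 13, 1993, so the next rule applies.
Among Greco and Moreau, by date of arrival in the capital (earlier first): Greco (2017-07-11) before Moreau (2018-01-03).
Among Mbeki, Dimitriou, Leclerc, Osei and Okonkwo, by date of presenting credentials (later first): Mbeki (Jan 21, 2010) before Dimitriou and Leclerc (May 3, 2009) before Osei and Okonkwo (Feb 8, 2004).
Among Dimitriou and Leclerc, by date of arrival in the capital (earlier first): Dimitriou (2010-02-14) before Leclerc (2011-12-26).
Among Osei and Okonkwo, by date of arrival in the capital (earlier first): Osei (1999-03-24) before Okonkwo (2003-07-18).
Order: Yilmaz, Ibarra, Nguyen, Greco, Moreau, Mbeki, Dimitriou, Leclerc, Osei, Okonkwo.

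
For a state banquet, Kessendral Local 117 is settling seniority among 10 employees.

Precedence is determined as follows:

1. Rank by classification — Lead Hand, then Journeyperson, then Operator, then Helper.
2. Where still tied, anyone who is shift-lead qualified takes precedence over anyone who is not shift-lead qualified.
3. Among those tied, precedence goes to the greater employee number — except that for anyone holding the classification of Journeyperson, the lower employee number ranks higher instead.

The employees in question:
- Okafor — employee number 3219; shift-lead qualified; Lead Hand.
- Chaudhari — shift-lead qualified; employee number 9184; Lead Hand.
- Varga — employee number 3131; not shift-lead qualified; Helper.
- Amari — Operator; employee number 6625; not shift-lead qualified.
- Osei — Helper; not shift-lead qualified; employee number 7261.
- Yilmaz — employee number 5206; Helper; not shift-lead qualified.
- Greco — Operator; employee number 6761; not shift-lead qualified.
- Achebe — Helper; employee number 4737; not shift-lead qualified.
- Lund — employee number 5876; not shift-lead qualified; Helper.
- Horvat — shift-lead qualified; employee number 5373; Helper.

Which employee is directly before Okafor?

By classification: Chaudhari and Okafor (Lead Hand); then Greco and Amari (Operator); then Horvat, Osei, Lund, Yilmaz, Achebe and Varga (Helper).
Chaudhari and Okafor are each shift-lead qualified, so the next rule applies.
Among Chaudhari and Okafor, by employee number (higher first): Chaudhari (9184) before Okafor (3219).
Greco and Amari are each not shift-lead qualified, so the next rule applies.
Among Greco and Amari, by employee number (higher first): Greco (6761) before Amari (6625).
Among Horvat, Osei, Lund, Yilmaz, Achebe and Varga, shift-lead qualified before not shift-lead qualified: Horvat (shift-lead qualified) before Osei, Lund, Yilmaz, Achebe and Varga (not shift-lead qualified).
Among Osei, Lund, Yilmaz, Achebe and Varga, by employee number (higher first): Osei (7261) before Lund (5876) before Yilmaz (5206) before Achebe (4737) before Varga (3131).
Order: Chaudhari, Okafor, Greco, Amari, Horvat, Osei, Lund, Yilmaz, Achebe, Varga.

Chaudhari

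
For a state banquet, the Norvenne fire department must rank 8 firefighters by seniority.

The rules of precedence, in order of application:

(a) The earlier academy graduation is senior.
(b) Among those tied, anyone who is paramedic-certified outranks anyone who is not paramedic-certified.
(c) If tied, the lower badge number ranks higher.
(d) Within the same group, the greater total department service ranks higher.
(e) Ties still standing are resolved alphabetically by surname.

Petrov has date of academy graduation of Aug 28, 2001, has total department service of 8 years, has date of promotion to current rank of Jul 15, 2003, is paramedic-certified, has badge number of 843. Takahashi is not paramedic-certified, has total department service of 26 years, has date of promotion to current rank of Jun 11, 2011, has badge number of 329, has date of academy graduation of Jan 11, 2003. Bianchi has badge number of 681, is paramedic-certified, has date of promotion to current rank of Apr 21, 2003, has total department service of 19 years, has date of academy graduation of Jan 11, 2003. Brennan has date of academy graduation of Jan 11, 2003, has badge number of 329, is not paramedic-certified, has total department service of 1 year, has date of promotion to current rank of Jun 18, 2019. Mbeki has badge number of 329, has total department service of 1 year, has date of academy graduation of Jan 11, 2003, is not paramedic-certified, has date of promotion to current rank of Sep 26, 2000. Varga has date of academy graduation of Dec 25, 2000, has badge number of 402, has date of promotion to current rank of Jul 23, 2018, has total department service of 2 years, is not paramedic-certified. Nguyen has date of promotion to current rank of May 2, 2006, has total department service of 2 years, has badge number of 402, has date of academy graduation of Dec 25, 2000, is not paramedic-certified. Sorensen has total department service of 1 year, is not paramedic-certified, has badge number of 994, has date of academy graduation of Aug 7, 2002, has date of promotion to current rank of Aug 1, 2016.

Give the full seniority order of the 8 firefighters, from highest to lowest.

By date of academy graduation (earlier first): Nguyen and Varga (both Dec 25, 2000); then Petrov (Aug 28, 2001); then Sorensen (Aug 7, 2002); then Bianchi, Takahashi, Brennan and Mbeki (each Jan 11, 2003).
Nguyen and Varga are each not paramedic-certified, so the next rule applies.
Nguyen and Varga both have badge number 402, so the next rule applies.
Nguyen and Varga both have total department service 2 years, so the next rule applies.
Among Nguyen and Varga, alphabetically by surname: Nguyen before Varga.
Among Bianchi, Takahashi, Brennan and Mbeki, paramedic-certified before not paramedic-certified: Bianchi (paramedic-certified) before Takahashi, Brennan and Mbeki (not paramedic-certified).
Takahashi, Brennan and Mbeki all have badge number 329, so the next rule applies.
Among Takahashi, Brennan and Mbeki, by total department service (higher first): Takahashi (26 years) before Brennan and Mbeki (1 year).
Among Brennan and Mbeki, alphabetically by surname: Brennan before Mbeki.
Full order: Nguyen, Varga, Petrov, Sorensen, Bianchi, Takahashi, Brennan, Mbeki.

Nguyen, Varga, Petrov, Sorensen, Bianchi, Takahashi, Brennan, Mbeki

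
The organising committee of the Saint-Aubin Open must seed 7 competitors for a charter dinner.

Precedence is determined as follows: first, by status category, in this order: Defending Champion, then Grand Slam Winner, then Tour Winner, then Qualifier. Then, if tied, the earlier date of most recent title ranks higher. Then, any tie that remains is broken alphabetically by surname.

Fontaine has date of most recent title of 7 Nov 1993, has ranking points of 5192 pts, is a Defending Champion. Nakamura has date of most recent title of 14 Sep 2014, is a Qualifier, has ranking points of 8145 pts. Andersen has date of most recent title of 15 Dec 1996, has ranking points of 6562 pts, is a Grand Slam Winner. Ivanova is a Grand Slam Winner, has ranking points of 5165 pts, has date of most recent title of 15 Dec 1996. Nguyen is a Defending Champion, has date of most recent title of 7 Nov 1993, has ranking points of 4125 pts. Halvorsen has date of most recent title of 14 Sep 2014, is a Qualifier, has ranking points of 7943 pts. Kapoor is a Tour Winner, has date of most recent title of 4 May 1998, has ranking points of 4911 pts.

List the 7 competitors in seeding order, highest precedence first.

By status category: Fontaine and Nguyen (Defending Champion); then Andersen and Ivanova (Grand Slam Winner); then Kapoor (Tour Winner); then Halvorsen and Nakamura (Qualifier).
Fontaine and Nguyen both have date of most recent title 7 Nov 1993, so the next rule applies.
Among Fontaine and Nguyen, alphabetically by surname: Fontaine before Nguyen.
Andersen and Ivanova both have date of most recent title 15 Dec 1996, so the next rule applies.
Among Andersen and Ivanova, alphabetically by surname: Andersen before Ivanova.
Halvorsen and Nakamura both have date of most recent title 14 Sep 2014, so the next rule applies.
Among Halvorsen and Nakamura, alphabetically by surname: Halvorsen before Nakamura.
Full order: Fontaine, Nguyen, Andersen, Ivanova, Kapoor, Halvorsen, Nakamura.

Fontaine, Nguyen, Andersen, Ivanova, Kapoor, Halvorsen, Nakamura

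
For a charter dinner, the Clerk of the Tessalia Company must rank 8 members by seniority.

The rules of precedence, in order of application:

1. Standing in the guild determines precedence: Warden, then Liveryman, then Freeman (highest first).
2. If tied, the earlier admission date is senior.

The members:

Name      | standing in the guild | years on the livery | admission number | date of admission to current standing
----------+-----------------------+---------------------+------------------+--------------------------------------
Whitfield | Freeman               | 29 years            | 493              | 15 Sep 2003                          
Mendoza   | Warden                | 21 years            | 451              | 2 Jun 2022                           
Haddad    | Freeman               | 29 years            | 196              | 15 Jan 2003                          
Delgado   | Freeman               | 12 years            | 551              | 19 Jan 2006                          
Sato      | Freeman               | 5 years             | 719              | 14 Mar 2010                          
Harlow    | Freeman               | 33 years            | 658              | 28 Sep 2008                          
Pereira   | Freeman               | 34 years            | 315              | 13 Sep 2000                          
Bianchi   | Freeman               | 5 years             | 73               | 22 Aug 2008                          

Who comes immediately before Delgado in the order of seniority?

Whitfield

By standing in the guild: Mendoza (Warden); then Pereira, Haddad, Whitfield, Delgado, Bianchi, Harlow and Sato (Freeman).
Among Pereira, Haddad, Whitfield, Delgado, Bianchi, Harlow and Sato, by date of admission to current standing (earlier first): Pereira (13 Sep 2000) before Haddad (15 Jan 2003) before Whitfield (15 Sep 2003) before Delgado (19 Jan 2006) before Bianchi (22 Aug 2008) before Harlow (28 Sep 2008) before Sato (14 Mar 2010).
Order: Mendoza, Pereira, Haddad, Whitfield, Delgado, Bianchi, Harlow, Sato.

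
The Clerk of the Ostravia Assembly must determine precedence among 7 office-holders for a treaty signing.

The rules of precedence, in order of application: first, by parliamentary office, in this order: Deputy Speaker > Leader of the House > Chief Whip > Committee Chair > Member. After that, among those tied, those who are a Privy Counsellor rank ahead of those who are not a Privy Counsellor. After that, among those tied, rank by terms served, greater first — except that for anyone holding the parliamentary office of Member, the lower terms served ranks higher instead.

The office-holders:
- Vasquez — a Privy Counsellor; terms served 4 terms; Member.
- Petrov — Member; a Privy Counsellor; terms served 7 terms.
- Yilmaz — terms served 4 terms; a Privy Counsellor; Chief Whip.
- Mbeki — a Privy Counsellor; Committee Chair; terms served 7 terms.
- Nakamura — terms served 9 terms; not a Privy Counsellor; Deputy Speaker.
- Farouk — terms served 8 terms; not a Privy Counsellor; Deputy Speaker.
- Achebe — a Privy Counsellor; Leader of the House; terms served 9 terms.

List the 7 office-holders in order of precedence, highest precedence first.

Nakamura, Farouk, Achebe, Yilmaz, Mbeki, Vasquez, Petrov

By parliamentary office: Nakamura and Farouk (Deputy Speaker); then Achebe (Leader of the House); then Yilmaz (Chief Whip); then Mbeki (Committee Chair); then Vasquez and Petrov (Member).
Nakamura and Farouk are each not a Privy Counsellor, so the next rule applies.
Among Nakamura and Farouk, by terms served (higher first): Nakamura (9 terms) before Farouk (8 terms).
Vasquez and Petrov are each a Privy Counsellor, so the next rule applies.
Among Vasquez and Petrov, by terms served (lower first) (reversed rule for this group): Vasquez (4 terms) before Petrov (7 terms).
Full order: Nakamura, Farouk, Achebe, Yilmaz, Mbeki, Vasquez, Petrov.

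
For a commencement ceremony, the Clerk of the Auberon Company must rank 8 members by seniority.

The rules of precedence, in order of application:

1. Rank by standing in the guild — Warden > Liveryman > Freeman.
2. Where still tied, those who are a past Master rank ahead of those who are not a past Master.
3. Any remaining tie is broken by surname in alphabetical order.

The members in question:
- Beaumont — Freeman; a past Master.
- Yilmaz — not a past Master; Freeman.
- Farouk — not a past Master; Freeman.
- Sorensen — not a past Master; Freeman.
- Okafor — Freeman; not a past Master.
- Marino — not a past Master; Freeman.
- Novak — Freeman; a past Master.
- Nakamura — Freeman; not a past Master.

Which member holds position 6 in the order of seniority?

By standing in the guild: Beaumont, Novak, Farouk, Marino, Nakamura, Okafor, Sorensen and Yilmaz (Freeman).
Among Beaumont, Novak, Farouk, Marino, Nakamura, Okafor, Sorensen and Yilmaz, a past Master before not a past Master: Beaumont and Novak (a past Master) before Farouk, Marino, Nakamura, Okafor, Sorensen and Yilmaz (not a past Master).
Among Beaumont and Novak, alphabetically by surname: Beaumont before Novak.
Among Farouk, Marino, Nakamura, Okafor, Sorensen and Yilmaz, alphabetically by surname: Farouk before Marino before Nakamura before Okafor before Sorensen before Yilmaz.
Order: Beaumont, Novak, Farouk, Marino, Nakamura, Okafor, Sorensen, Yilmaz.

Okafor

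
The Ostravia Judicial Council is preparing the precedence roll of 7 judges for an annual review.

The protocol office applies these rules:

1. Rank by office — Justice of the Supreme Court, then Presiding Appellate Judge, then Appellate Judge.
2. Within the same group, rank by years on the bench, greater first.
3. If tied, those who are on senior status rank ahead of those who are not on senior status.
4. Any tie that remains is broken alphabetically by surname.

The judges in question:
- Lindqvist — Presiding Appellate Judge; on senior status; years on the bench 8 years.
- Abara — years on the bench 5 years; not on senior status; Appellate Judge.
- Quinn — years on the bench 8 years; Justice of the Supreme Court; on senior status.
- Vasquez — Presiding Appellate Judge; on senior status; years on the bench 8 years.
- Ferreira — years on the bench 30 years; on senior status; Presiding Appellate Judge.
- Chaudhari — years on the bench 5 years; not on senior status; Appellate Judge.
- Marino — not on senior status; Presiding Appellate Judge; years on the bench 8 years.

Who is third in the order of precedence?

By office: Quinn (Justice of the Supreme Court); then Ferreira, Lindqvist, Vasquez and Marino (Presiding Appellate Judge); then Abara and Chaudhari (Appellate Judge).
Among Ferreira, Lindqvist, Vasquez and Marino, by years on the bench (higher first): Ferreira (30 years) before Lindqvist, Vasquez and Marino (8 years).
Among Lindqvist, Vasquez and Marino, on senior status before not on senior status: Lindqvist and Vasquez (on senior status) before Marino (not on senior status).
Among Lindqvist and Vasquez, alphabetically by surname: Lindqvist before Vasquez.
Abara and Chaudhari both have years on the bench 5 years, so the next rule applies.
Abara and Chaudhari are each not on senior status, so the next rule applies.
Among Abara and Chaudhari, alphabetically by surname: Abara before Chaudhari.
Order: Quinn, Ferreira, Lindqvist, Vasquez, Marino, Abara, Chaudhari.

Lindqvist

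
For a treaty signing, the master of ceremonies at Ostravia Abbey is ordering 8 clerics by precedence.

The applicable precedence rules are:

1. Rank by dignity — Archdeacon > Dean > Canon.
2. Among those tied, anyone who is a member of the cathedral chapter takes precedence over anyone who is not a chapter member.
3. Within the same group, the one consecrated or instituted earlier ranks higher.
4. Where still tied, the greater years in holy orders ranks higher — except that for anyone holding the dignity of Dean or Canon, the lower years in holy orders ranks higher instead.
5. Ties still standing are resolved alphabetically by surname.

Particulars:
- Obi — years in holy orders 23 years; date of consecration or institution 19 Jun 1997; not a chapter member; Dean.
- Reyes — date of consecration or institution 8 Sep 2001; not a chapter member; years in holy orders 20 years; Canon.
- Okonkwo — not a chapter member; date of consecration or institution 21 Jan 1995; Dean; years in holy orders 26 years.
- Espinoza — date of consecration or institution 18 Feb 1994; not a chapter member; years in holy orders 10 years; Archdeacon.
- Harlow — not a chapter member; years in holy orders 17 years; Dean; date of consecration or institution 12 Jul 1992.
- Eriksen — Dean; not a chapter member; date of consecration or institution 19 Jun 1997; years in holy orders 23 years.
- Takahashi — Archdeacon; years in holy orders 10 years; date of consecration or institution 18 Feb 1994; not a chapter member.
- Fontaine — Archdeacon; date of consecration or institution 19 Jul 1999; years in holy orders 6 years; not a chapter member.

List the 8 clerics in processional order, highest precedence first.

By dignity: Espinoza, Takahashi and Fontaine (Archdeacon); then Harlow, Okonkwo, Eriksen and Obi (Dean); then Reyes (Canon).
Espinoza, Takahashi and Fontaine are each not a chapter member, so the next rule applies.
Among Espinoza, Takahashi and Fontaine, by date of consecration or institution (earlier first): Espinoza and Takahashi (18 Feb 1994) before Fontaine (19 Jul 1999).
Espinoza and Takahashi both have years in holy orders 10 years, so the next rule applies.
Among Espinoza and Takahashi, alphabetically by surname: Espinoza before Takahashi.
Harlow, Okonkwo, Eriksen and Obi are each not a chapter member, so the next rule applies.
Among Harlow, Okonkwo, Eriksen and Obi, by date of consecration or institution (earlier first): Harlow (12 Jul 1992) before Okonkwo (21 Jan 1995) before Eriksen and Obi (19 Jun 1997).
Eriksen and Obi both have years in holy orders 23 years, so the next rule applies.
Among Eriksen and Obi, alphabetically by surname: Eriksen before Obi.
Full order: Espinoza, Takahashi, Fontaine, Harlow, Okonkwo, Eriksen, Obi, Reyes.

Espinoza, Takahashi, Fontaine, Harlow, Okonkwo, Eriksen, Obi, Reyes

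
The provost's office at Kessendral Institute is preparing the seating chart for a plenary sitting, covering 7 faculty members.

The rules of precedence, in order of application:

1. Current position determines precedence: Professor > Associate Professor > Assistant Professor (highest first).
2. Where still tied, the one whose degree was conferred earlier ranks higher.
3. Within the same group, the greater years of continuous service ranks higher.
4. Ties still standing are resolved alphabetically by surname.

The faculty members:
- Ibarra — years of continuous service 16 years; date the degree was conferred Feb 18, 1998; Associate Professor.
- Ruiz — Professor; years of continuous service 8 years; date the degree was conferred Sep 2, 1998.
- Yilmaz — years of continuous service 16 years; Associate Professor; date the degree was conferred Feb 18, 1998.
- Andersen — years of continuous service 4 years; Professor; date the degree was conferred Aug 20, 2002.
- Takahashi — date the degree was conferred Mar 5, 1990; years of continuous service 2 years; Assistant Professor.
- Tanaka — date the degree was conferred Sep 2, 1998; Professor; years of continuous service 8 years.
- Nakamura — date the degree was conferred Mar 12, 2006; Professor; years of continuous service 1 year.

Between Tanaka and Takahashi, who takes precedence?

Tanaka

By current position: Ruiz, Tanaka, Andersen and Nakamura (Professor); then Ibarra and Yilmaz (Associate Professor); then Takahashi (Assistant Professor).
Among Ruiz, Tanaka, Andersen and Nakamura, by date the degree was conferred (earlier first): Ruiz and Tanaka (Sep 2, 1998) before Andersen (Aug 20, 2002) before Nakamura (Mar 12, 2006).
Ruiz and Tanaka both have years of continuous service 8 years, so the next rule applies.
Among Ruiz and Tanaka, alphabetically by surname: Ruiz before Tanaka.
Ibarra and Yilmaz both have date the degree was conferred Feb 18, 1998, so the next rule applies.
Ibarra and Yilmaz both have years of continuous service 16 years, so the next rule applies.
Among Ibarra and Yilmaz, alphabetically by surname: Ibarra before Yilmaz.
So Tanaka takes precedence.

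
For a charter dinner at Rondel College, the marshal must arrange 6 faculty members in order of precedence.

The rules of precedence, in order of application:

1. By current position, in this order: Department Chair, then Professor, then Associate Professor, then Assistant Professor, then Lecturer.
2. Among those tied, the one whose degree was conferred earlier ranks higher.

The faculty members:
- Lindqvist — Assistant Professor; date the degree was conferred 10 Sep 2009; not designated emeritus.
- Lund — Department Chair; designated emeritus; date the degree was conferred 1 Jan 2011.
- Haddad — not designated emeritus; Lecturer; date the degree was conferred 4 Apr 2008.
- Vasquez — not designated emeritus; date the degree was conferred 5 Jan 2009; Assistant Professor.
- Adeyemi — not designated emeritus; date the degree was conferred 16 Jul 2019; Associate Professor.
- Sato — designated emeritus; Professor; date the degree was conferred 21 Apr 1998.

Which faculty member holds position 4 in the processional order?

By current position: Lund (Department Chair); then Sato (Professor); then Adeyemi (Associate Professor); then Vasquez and Lindqvist (Assistant Professor); then Haddad (Lecturer).
Among Vasquez and Lindqvist, by date the degree was conferred (earlier first): Vasquez (5 Jan 2009) before Lindqvist (10 Sep 2009).
Order: Lund, Sato, Adeyemi, Vasquez, Lindqvist, Haddad.

Vasquez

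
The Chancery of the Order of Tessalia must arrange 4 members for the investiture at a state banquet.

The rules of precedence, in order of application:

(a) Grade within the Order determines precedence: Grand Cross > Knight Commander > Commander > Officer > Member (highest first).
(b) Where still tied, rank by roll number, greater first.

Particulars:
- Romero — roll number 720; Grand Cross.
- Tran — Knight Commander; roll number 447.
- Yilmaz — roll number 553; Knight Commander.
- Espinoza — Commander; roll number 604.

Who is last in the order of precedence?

Espinoza

By grade within the Order: Romero (Grand Cross); then Yilmaz and Tran (Knight Commander); then Espinoza (Commander).
Among Yilmaz and Tran, by roll number (higher first): Yilmaz (553) before Tran (447).
Order: Romero, Yilmaz, Tran, Espinoza.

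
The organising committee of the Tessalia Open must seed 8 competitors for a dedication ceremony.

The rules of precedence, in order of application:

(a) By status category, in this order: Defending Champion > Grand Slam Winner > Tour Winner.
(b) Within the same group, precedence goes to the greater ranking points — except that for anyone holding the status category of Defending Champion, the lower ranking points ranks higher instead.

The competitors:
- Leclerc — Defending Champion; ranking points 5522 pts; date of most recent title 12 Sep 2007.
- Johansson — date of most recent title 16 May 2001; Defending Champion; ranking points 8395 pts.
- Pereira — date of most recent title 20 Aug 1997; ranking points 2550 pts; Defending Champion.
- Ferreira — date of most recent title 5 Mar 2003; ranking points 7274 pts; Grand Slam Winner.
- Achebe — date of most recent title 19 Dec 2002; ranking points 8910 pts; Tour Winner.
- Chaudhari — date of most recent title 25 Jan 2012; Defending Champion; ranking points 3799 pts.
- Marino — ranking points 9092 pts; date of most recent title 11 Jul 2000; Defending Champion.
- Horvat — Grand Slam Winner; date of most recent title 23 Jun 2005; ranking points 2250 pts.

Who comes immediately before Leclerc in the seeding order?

Chaudhari

By status category: Pereira, Chaudhari, Leclerc, Johansson and Marino (Defending Champion); then Ferreira and Horvat (Grand Slam Winner); then Achebe (Tour Winner).
Among Pereira, Chaudhari, Leclerc, Johansson and Marino, by ranking points (lower first) (reversed rule for this group): Pereira (2550 pts) before Chaudhari (3799 pts) before Leclerc (5522 pts) before Johansson (8395 pts) before Marino (9092 pts).
Among Ferreira and Horvat, by ranking points (higher first): Ferreira (7274 pts) before Horvat (2250 pts).
Order: Pereira, Chaudhari, Leclerc, Johansson, Marino, Ferreira, Horvat, Achebe.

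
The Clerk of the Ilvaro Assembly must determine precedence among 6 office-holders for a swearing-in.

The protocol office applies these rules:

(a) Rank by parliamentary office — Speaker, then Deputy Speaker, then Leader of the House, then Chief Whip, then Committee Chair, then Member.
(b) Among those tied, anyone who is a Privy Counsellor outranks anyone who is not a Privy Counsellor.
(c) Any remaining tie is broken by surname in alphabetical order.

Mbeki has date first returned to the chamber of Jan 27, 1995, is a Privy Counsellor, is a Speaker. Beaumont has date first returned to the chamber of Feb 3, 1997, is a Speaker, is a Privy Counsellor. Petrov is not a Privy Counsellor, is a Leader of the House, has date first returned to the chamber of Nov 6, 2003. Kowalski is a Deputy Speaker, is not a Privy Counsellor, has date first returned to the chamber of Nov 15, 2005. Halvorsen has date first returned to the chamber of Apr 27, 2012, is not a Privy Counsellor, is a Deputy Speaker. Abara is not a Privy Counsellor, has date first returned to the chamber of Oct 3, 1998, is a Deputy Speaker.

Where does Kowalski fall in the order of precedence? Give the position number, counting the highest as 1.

By parliamentary office: Beaumont and Mbeki (Speaker); then Abara, Halvorsen and Kowalski (Deputy Speaker); then Petrov (Leader of the House).
Beaumont and Mbeki are each a Privy Counsellor, so the next rule applies.
Among Beaumont and Mbeki, alphabetically by surname: Beaumont before Mbeki.
Abara, Halvorsen and Kowalski are each not a Privy Counsellor, so the next rule applies.
Among Abara, Halvorsen and Kowalski, alphabetically by surname: Abara before Halvorsen before Kowalski.
Order: Beaumont, Mbeki, Abara, Halvorsen, Kowalski, Petrov. So position 5.

5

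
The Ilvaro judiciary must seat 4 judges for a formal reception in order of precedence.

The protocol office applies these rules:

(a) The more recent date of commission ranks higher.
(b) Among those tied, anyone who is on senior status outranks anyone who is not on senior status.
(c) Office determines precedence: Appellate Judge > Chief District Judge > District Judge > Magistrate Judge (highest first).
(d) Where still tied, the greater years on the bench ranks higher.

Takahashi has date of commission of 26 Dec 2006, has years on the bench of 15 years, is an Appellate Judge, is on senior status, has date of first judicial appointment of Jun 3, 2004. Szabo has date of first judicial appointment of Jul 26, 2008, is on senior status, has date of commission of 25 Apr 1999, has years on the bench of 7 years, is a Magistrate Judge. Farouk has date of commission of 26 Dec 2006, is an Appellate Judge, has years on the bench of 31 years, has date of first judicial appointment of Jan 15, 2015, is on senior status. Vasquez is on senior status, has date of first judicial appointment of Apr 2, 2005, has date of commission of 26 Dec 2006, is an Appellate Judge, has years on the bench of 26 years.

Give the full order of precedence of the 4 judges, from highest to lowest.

Farouk, Vasquez, Takahashi, Szabo

By date of commission (later first): Farouk, Vasquez and Takahashi (each 26 Dec 2006); then Szabo (25 Apr 1999).
Farouk, Vasquez and Takahashi are each on senior status, so the next rule applies.
Farouk, Vasquez and Takahashi are each Appellate Judge, so the next rule applies.
Among Farouk, Vasquez and Takahashi, by years on the bench (higher first): Farouk (31 years) before Vasquez (26 years) before Takahashi (15 years).
Full order: Farouk, Vasquez, Takahashi, Szabo.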